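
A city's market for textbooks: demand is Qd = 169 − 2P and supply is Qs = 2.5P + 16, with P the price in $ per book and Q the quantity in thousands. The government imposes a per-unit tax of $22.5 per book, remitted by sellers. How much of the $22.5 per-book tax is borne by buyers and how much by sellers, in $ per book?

Buyers bear $12.5 per book; sellers bear $10 per book.

Without the tax, 169 − 2P = 2.5P + 16 gives 4.5P = 153, so P* = $34 and Q* = 101.
With the tax collected from sellers, supply shifts: Qs = 2.5(P − 22.5) + 16.
Solving gives Q = 76 with buyers paying $46.5 and sellers receiving $24 (the $22.5 wedge).
Burden on buyers: $12.5; on sellers: $10. (They sum to $22.5.)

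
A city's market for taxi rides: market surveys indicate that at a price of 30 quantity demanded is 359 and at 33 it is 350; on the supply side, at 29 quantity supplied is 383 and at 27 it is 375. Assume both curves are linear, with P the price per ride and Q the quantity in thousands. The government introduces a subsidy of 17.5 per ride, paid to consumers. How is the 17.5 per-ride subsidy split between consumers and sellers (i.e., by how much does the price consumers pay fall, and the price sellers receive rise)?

Consumers gain 10 per ride; sellers gain 7.5 per ride.

Demand slope: (350 − 359)/(33 − 30) = -3, so Qd = 449 − 3P.
Supply slope: (375 − 383)/(27 − 29) = 4, so Qs = 4P + 267.
Without the subsidy, 449 − 3P = 4P + 267 gives 7P = 182, so P* = 26 and Q* = 371.
With a per-unit subsidy paid to consumers, each effectively pays P − 17.5, so demand becomes Qd = 449 − 3(P − 17.5).
Solving gives Q = 401 with consumers paying 16 and sellers receiving 33.5 (the 17.5 wedge).
Gain to consumers: 10; to sellers: 7.5. (They sum to 17.5.)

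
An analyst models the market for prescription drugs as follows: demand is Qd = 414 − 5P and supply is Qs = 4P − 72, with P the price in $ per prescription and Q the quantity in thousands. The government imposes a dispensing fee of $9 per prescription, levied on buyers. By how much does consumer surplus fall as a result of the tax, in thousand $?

Consumer surplus falls by $536 thousand.

Before the tax: set 414 − 5P = 4P − 72 → P* = $54, Q* = 144.
With the tax collected from buyers, demand (in seller-price terms) shifts: Qd = 414 − 5(P + 9).
New equilibrium: buyers pay $58, suppliers receive $49, Q = 124. (Wedge: Pb − Ps = 9.)
ΔCS is the trapezoid between Q = 124 and Q = 144 of height $4: ½ · (144 + 124) · 4 = $536.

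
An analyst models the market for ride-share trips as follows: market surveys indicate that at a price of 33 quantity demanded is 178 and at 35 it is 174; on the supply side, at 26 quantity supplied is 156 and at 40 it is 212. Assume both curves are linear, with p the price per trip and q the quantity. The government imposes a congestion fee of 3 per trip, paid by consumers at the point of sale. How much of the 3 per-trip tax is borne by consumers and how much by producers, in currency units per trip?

Demand slope: (174 − 178)/(35 − 33) = -2, so qd = 244 − 2p.
Supply slope: (212 − 156)/(40 − 26) = 4, so qs = 4p + 52.
Without the tax, 244 − 2p = 4p + 52 gives 6p = 192, so p* = 32 and q* = 180.
With the tax collected from consumers, demand (in seller-price terms) shifts: qd = 244 − 2(p + 3).
New equilibrium: consumers pay 34, producers receive 31, q = 176. (Wedge: pb − ps = 3.)
Burden on consumers: 2; on producers: 1. (They sum to 3.)

Consumers bear 2 per trip; producers bear 1 per trip.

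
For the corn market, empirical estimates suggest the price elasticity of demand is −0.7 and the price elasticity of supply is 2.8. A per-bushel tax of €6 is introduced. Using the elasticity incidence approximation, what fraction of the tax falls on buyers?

Buyers' share ≈ 0.8.

Incidence ratio: buyers' share ≈ εs / (εs + |εd|) = 2.8 / (2.8 + 0.7) = 0.8.
Supply is the more elastic side, so buyers bear the larger share.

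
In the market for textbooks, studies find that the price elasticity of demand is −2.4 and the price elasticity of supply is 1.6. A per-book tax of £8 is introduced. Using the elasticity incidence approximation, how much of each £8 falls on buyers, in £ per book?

Incidence ratio: buyers' share ≈ εs / (εs + |εd|) = 1.6 / (1.6 + 2.4) = 0.4.
So buyers bear ≈ 0.4 × £8 = £3.2; producers bear £4.8.

Buyers bear ≈ £3.2 per book.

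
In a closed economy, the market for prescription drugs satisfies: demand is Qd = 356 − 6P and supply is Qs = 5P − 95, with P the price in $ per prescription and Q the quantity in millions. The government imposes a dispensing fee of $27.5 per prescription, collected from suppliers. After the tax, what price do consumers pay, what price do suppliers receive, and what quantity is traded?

Consumers pay $53.5; suppliers receive $26; quantity = 35.

Without the tax, 356 − 6P = 5P − 95 gives 11P = 451, so P* = $41 and Q* = 110.
With the tax collected from suppliers, supply shifts: Qs = 5(P − 27.5) − 95.
Solving gives Q = 35 with consumers paying $53.5 and suppliers receiving $26 (the $27.5 wedge).
The less price-elastic side of the market bears the larger share of a per-unit tax.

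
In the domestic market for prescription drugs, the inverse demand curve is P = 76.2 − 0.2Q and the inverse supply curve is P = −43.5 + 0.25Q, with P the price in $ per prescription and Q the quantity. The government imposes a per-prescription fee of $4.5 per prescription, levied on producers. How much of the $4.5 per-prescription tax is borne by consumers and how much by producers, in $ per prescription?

Consumers bear $2 per prescription; producers bear $2.5 per prescription.

Inverting to Q(P) form: Qd = 381 − 5P; Qs = 4P + 174.
Before the tax: set 381 − 5P = 4P + 174 → P* = $23, Q* = 266.
With the tax collected from producers, supply shifts: Qs = 4(P − 4.5) + 174.
New equilibrium: consumers pay $25, producers receive $20.5, Q = 256. (Wedge: Pb − Ps = 4.5.)
Burden on consumers: $2; on producers: $2.5. (They sum to $4.5.)
The less price-elastic side of the market bears the larger share of a per-unit tax.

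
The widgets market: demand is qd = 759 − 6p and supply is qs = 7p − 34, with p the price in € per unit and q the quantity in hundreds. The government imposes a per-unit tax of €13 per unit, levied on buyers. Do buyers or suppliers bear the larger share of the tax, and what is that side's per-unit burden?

Buyers bear the larger share: €7 per unit.

Without the tax, 759 − 6p = 7p − 34 gives 13p = 793, so p* = €61 and q* = 393.
With the tax collected from buyers, demand (in seller-price terms) shifts: qd = 759 − 6(p + 13).
New equilibrium: buyers pay €68, suppliers receive €55, q = 351. (Wedge: pb − ps = 13.)
Per-unit burden: buyers €7, suppliers €6.
Buyers take the larger share because demand is less price-elastic here (demand slope 6 vs supply slope 7).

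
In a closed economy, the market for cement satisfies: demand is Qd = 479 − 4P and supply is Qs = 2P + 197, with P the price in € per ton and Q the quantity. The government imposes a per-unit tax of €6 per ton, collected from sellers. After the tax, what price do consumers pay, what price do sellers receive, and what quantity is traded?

Without the tax, 479 − 4P = 2P + 197 gives 6P = 282, so P* = €47 and Q* = 291.
With the tax collected from sellers, supply shifts: Qs = 2(P − 6) + 197.
Solving gives Q = 283 with consumers paying €49 and sellers receiving €43 (the €6 wedge).
The less price-elastic side of the market bears the larger share of a per-unit tax.

Consumers pay €49; sellers receive €43; quantity = 283.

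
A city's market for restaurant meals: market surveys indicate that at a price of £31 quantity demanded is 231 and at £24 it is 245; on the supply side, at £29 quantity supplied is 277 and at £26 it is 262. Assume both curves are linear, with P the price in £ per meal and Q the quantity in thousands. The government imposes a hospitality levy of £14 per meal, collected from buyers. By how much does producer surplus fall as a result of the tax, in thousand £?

Producer surplus falls by £948 thousand.

Demand slope: (245 − 231)/(24 − 31) = -2, so Qd = 293 − 2P.
Supply slope: (262 − 277)/(26 − 29) = 5, so Qs = 5P + 132.
Before the tax: set 293 − 2P = 5P + 132 → P* = £23, Q* = 247.
With the tax collected from buyers, demand (in seller-price terms) shifts: Qd = 293 − 2(P + 14).
Solving gives Q = 227 with buyers paying £33 and producers receiving £19 (the £14 wedge).
ΔPS is the trapezoid between Q = 227 and Q = 247 of height £4: ½ · (247 + 227) · 4 = £948.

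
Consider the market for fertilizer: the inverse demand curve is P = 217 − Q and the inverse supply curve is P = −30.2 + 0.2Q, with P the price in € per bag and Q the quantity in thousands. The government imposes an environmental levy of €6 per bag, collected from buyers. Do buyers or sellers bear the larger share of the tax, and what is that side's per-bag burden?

Buyers bear the larger share: €5 per bag.

Inverting to Q(P) form: Qd = 217 − P; Qs = 5P + 151.
Before the tax: set 217 − P = 5P + 151 → P* = €11, Q* = 206.
With the tax collected from buyers, demand (in seller-price terms) shifts: Qd = 217 − (P + 6).
Solving gives Q = 201 with buyers paying €16 and sellers receiving €10 (the €6 wedge).
Per-bag burden: buyers €5, sellers €1.
Buyers take the larger share because demand is less price-elastic here (demand slope 1 vs supply slope 5).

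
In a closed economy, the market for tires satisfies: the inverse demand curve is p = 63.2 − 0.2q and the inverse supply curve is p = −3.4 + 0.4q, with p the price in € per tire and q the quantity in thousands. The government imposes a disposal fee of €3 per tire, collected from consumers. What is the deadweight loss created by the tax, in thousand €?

Deadweight loss = €7.5 thousand.

Rewrite in direct form: qd = 316 − 5p and qs = 2.5p + 8.5.
Before the tax: set 316 − 5p = 2.5p + 8.5 → p* = €41, q* = 111.
With the tax collected from consumers, demand (in seller-price terms) shifts: qd = 316 − 5(p + 3).
New equilibrium: consumers pay €42, suppliers receive €39, q = 106. (Wedge: pb − ps = 3.)
Quantity falls by |ΔQ| = |111 − 106| = 5.
DWL = ½ · t · |ΔQ| = ½ · 3 · 5 = €7.5.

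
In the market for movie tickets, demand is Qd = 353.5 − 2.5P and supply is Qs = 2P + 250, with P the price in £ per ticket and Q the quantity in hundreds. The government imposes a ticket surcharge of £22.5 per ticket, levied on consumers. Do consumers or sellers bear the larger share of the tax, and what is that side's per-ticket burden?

Before the tax: set 353.5 − 2.5P = 2P + 250 → P* = £23, Q* = 296.
With the tax collected from consumers, demand (in seller-price terms) shifts: Qd = 353.5 − 2.5(P + 22.5).
Solving gives Q = 271 with consumers paying £33 and sellers receiving £10.5 (the £22.5 wedge).
Per-ticket burden: consumers £10, sellers £12.5.
Sellers take the larger share because supply is less price-elastic here (demand slope 2.5 vs supply slope 2).

Sellers bear the larger share: £12.5 per ticket.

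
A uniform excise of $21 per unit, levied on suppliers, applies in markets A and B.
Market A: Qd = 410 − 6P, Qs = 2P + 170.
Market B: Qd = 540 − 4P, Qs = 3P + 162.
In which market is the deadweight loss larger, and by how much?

Market B, by $47.25.

Market A: pre-tax P* = $30, Q* = 230; post-tax Q = 198.5; deadweight loss = $330.75.
Market B: pre-tax P* = $54, Q* = 324; post-tax Q = 288; deadweight loss = $378.
Difference: $330.75 vs $378 → market B is larger by $47.25.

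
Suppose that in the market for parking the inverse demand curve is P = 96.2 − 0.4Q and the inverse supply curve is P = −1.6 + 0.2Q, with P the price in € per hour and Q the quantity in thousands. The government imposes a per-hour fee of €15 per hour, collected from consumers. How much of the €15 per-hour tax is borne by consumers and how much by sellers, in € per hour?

Rewrite in direct form: Qd = 240.5 − 2.5P and Qs = 5P + 8.
Before the tax: set 240.5 − 2.5P = 5P + 8 → P* = €31, Q* = 163.
With the tax collected from consumers, demand (in seller-price terms) shifts: Qd = 240.5 − 2.5(P + 15).
Solving gives Q = 138 with consumers paying €41 and sellers receiving €26 (the €15 wedge).
Burden on consumers: €10; on sellers: €5. (They sum to €15.)

Consumers bear €10 per hour; sellers bear €5 per hour.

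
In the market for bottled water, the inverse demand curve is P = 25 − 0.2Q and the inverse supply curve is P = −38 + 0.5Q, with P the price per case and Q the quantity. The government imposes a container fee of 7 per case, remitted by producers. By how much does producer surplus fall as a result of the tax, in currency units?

Rewrite in direct form: Qd = 125 − 5P and Qs = 2P + 76.
Before the tax: set 125 − 5P = 2P + 76 → P* = 7, Q* = 90.
With the tax collected from producers, supply shifts: Qs = 2(P − 7) + 76.
New equilibrium: buyers pay 9, producers receive 2, Q = 80. (Wedge: Pb − Ps = 7.)
ΔPS is the trapezoid between Q = 80 and Q = 90 of height 5: ½ · (90 + 80) · 5 = 425.

Producer surplus falls by 425.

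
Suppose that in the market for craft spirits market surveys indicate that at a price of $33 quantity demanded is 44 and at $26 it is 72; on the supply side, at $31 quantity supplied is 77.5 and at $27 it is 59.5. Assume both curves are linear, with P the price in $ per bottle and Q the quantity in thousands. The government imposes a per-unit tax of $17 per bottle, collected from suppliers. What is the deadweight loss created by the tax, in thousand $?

Demand slope: (72 − 44)/(26 − 33) = -4, so Qd = 176 − 4P.
Supply slope: (59.5 − 77.5)/(27 − 31) = 4.5, so Qs = 4.5P − 62.
Before the tax: set 176 − 4P = 4.5P − 62 → P* = $28, Q* = 64.
With the tax collected from suppliers, supply shifts: Qs = 4.5(P − 17) − 62.
New equilibrium: buyers pay $37, suppliers receive $20, Q = 28. (Wedge: Pb − Ps = 17.)
Quantity falls by |ΔQ| = |64 − 28| = 36.
DWL = ½ · t · |ΔQ| = ½ · 17 · 36 = $306.

Deadweight loss = $306 thousand.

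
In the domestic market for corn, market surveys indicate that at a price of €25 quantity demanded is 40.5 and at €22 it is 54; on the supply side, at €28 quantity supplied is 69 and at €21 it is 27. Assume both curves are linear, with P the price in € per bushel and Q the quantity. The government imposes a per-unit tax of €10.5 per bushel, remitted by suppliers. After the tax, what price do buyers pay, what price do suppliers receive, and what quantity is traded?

Buyers pay €30; suppliers receive €19.5; quantity = 18.

Demand slope: (54 − 40.5)/(22 − 25) = -4.5, so Qd = 153 − 4.5P.
Supply slope: (27 − 69)/(21 − 28) = 6, so Qs = 6P − 99.
Without the tax, 153 − 4.5P = 6P − 99 gives 10.5P = 252, so P* = €24 and Q* = 45.
With the tax collected from suppliers, supply shifts: Qs = 6(P − 10.5) − 99.
Solving gives Q = 18 with buyers paying €30 and suppliers receiving €19.5 (the €10.5 wedge).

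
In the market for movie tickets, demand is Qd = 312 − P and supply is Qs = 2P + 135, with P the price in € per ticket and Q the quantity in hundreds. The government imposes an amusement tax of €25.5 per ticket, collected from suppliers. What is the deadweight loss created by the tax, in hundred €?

Deadweight loss = €216.75 hundred.

Without the tax, 312 − P = 2P + 135 gives 3P = 177, so P* = €59 and Q* = 253.
With the tax collected from suppliers, supply shifts: Qs = 2(P − 25.5) + 135.
New equilibrium: buyers pay €76, suppliers receive €50.5, Q = 236. (Wedge: Pb − Ps = 25.5.)
Quantity falls by |ΔQ| = |253 − 236| = 17.
DWL = ½ · t · |ΔQ| = ½ · 25.5 · 17 = €216.75.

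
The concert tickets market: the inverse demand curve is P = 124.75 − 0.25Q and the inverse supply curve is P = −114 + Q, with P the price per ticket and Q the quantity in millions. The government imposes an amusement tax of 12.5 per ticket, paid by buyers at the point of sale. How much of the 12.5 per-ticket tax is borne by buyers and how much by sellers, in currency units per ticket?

Rewrite in direct form: Qd = 499 − 4P and Qs = P + 114.
Without the tax, 499 − 4P = P + 114 gives 5P = 385, so P* = 77 and Q* = 191.
With the tax collected from buyers, demand (in seller-price terms) shifts: Qd = 499 − 4(P + 12.5).
New equilibrium: buyers pay 79.5, sellers receive 67, Q = 181. (Wedge: Pb − Ps = 12.5.)
Burden on buyers: 2.5; on sellers: 10. (They sum to 12.5.)

Buyers bear 2.5 per ticket; sellers bear 10 per ticket.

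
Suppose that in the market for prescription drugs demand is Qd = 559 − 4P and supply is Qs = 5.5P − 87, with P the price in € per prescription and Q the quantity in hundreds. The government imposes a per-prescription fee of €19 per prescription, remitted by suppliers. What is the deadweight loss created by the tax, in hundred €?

Deadweight loss = €418 hundred.

Before the tax: set 559 − 4P = 5.5P − 87 → P* = €68, Q* = 287.
With the tax collected from suppliers, supply shifts: Qs = 5.5(P − 19) − 87.
New equilibrium: buyers pay €79, suppliers receive €60, Q = 243. (Wedge: Pb − Ps = 19.)
Quantity falls by |ΔQ| = |287 − 243| = 44.
DWL = ½ · t · |ΔQ| = ½ · 19 · 44 = €418.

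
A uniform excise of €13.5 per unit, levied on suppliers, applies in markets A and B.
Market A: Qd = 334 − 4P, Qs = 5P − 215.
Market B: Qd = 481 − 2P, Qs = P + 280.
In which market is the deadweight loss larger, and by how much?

Market A: pre-tax P* = €61, Q* = 90; post-tax Q = 60; deadweight loss = €202.5.
Market B: pre-tax P* = €67, Q* = 347; post-tax Q = 338; deadweight loss = €60.75.
Difference: €202.5 vs €60.75 → market A is larger by €141.75.

Market A, by €141.75.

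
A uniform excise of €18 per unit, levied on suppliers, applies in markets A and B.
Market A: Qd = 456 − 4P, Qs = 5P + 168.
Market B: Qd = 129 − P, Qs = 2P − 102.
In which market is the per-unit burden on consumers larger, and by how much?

Market B, by €2.

Market A: pre-tax P* = €32, Q* = 328; post-tax Q = 288; per-unit burden on consumers = €10.
Market B: pre-tax P* = €77, Q* = 52; post-tax Q = 40; per-unit burden on consumers = €12.
Difference: €10 vs €12 → market B is larger by €2.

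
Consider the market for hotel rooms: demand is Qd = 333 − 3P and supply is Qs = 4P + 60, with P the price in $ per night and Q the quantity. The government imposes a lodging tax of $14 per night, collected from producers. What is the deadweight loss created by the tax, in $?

Without the tax, 333 − 3P = 4P + 60 gives 7P = 273, so P* = $39 and Q* = 216.
With the tax collected from producers, supply shifts: Qs = 4(P − 14) + 60.
New equilibrium: buyers pay $47, producers receive $33, Q = 192. (Wedge: Pb − Ps = 14.)
Quantity falls by |ΔQ| = |216 − 192| = 24.
DWL = ½ · t · |ΔQ| = ½ · 14 · 24 = $168.

Deadweight loss = $168.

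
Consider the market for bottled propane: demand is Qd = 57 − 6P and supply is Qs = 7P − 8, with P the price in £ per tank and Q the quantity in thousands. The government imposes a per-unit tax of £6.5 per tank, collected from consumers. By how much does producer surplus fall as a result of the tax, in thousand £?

Without the tax, 57 − 6P = 7P − 8 gives 13P = 65, so P* = £5 and Q* = 27.
With the tax collected from consumers, demand (in seller-price terms) shifts: Qd = 57 − 6(P + 6.5).
New equilibrium: consumers pay £8.5, producers receive £2, Q = 6. (Wedge: Pb − Ps = 6.5.)
ΔPS is the trapezoid between Q = 6 and Q = 27 of height £3: ½ · (27 + 6) · 3 = £49.5.

Producer surplus falls by £49.5 thousand.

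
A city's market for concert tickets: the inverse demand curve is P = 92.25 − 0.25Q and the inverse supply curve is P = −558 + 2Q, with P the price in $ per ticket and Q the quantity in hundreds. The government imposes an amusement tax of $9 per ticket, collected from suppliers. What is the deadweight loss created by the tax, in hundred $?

Deadweight loss = $18 hundred.

Inverting to Q(P) form: Qd = 369 − 4P; Qs = 0.5P + 279.
Without the tax, 369 − 4P = 0.5P + 279 gives 4.5P = 90, so P* = $20 and Q* = 289.
With the tax collected from suppliers, supply shifts: Qs = 0.5(P − 9) + 279.
Solving gives Q = 285 with consumers paying $21 and suppliers receiving $12 (the $9 wedge).
Quantity falls by |ΔQ| = |289 − 285| = 4.
DWL = ½ · t · |ΔQ| = ½ · 9 · 4 = $18.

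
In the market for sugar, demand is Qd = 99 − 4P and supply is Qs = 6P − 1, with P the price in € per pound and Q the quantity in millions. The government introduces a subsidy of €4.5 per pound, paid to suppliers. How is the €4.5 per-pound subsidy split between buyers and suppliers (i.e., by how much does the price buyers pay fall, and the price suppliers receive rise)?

Without the subsidy, 99 − 4P = 6P − 1 gives 10P = 100, so P* = €10 and Q* = 59.
With a per-unit subsidy paid to suppliers, each receives P + 4.5 per unit sold, so supply becomes Qs = 6(P + 4.5) − 1.
New equilibrium: buyers pay €7.3, suppliers receive €11.8, Q = 69.8. (Wedge: Pb − Ps = −4.5.)
Gain to buyers: €2.7; to suppliers: €1.8. (They sum to €4.5.)

Buyers gain €2.7 per pound; suppliers gain €1.8 per pound.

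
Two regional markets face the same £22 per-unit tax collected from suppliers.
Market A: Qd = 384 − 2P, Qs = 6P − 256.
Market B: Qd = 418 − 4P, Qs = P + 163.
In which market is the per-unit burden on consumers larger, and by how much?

Market A: pre-tax P* = £80, Q* = 224; post-tax Q = 191; per-unit burden on consumers = £16.5.
Market B: pre-tax P* = £51, Q* = 214; post-tax Q = 196.4; per-unit burden on consumers = £4.4.
Difference: £16.5 vs £4.4 → market A is larger by £12.1.

Market A, by £12.1.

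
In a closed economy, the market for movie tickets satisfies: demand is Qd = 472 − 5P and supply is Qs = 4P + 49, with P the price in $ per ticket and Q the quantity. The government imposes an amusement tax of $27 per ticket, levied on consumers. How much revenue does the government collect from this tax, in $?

Without the tax, 472 − 5P = 4P + 49 gives 9P = 423, so P* = $47 and Q* = 237.
With the tax collected from consumers, demand (in seller-price terms) shifts: Qd = 472 − 5(P + 27).
New equilibrium: consumers pay $59, sellers receive $32, Q = 177. (Wedge: Pb − Ps = 27.)
Revenue = t · Q = 27 · 177 = $4779.

Tax revenue = $4779.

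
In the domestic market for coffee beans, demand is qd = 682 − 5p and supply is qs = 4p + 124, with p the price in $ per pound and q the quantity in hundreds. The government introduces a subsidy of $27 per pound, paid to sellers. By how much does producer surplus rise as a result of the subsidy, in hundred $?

Producer surplus rises by $6030 hundred.

Before the subsidy: set 682 − 5p = 4p + 124 → p* = $62, q* = 372.
With a per-unit subsidy paid to sellers, each receives p + 27 per unit sold, so supply becomes qs = 4(p + 27) + 124.
Solving gives q = 432 with consumers paying $50 and sellers receiving $77 (the $27 wedge).
ΔPS is the trapezoid between Q = 432 and Q = 372 of height $15: ½ · (372 + 432) · 15 = $6030.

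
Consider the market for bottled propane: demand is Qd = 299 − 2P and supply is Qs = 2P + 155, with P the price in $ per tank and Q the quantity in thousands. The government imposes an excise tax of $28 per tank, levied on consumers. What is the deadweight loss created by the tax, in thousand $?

Deadweight loss = $392 thousand.

Without the tax, 299 − 2P = 2P + 155 gives 4P = 144, so P* = $36 and Q* = 227.
With the tax collected from consumers, demand (in seller-price terms) shifts: Qd = 299 − 2(P + 28).
Solving gives Q = 199 with consumers paying $50 and producers receiving $22 (the $28 wedge).
Quantity falls by |ΔQ| = |227 − 199| = 28.
DWL = ½ · t · |ΔQ| = ½ · 28 · 28 = $392.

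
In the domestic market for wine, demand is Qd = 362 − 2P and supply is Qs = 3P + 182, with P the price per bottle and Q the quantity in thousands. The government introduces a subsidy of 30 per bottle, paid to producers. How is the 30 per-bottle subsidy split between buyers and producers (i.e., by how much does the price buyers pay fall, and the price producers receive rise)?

Before the subsidy: set 362 − 2P = 3P + 182 → P* = 36, Q* = 290.
With a per-unit subsidy paid to producers, each receives P + 30 per unit sold, so supply becomes Qs = 3(P + 30) + 182.
Solving gives Q = 326 with buyers paying 18 and producers receiving 48 (the 30 wedge).
Gain to buyers: 18; to producers: 12. (They sum to 30.)

Buyers gain 18 per bottle; producers gain 12 per bottle.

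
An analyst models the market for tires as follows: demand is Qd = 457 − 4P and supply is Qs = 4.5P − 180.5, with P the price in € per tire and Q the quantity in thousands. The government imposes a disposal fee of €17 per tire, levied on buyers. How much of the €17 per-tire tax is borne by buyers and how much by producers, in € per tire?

Without the tax, 457 − 4P = 4.5P − 180.5 gives 8.5P = 637.5, so P* = €75 and Q* = 157.
With the tax collected from buyers, demand (in seller-price terms) shifts: Qd = 457 − 4(P + 17).
New equilibrium: buyers pay €84, producers receive €67, Q = 121. (Wedge: Pb − Ps = 17.)
Burden on buyers: €9; on producers: €8. (They sum to €17.)

Buyers bear €9 per tire; producers bear €8 per tire.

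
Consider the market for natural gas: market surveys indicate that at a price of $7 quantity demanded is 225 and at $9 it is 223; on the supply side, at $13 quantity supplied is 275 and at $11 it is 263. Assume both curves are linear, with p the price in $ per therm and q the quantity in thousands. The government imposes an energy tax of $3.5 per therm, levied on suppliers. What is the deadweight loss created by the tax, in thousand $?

Demand slope: (223 − 225)/(9 − 7) = -1, so qd = 232 − p.
Supply slope: (263 − 275)/(11 − 13) = 6, so qs = 6p + 197.
Before the tax: set 232 − p = 6p + 197 → p* = $5, q* = 227.
With the tax collected from suppliers, supply shifts: qs = 6(p − 3.5) + 197.
Solving gives q = 224 with consumers paying $8 and suppliers receiving $4.5 (the $3.5 wedge).
Quantity falls by |ΔQ| = |227 − 224| = 3.
DWL = ½ · t · |ΔQ| = ½ · 3.5 · 3 = $5.25.

Deadweight loss = $5.25 thousand.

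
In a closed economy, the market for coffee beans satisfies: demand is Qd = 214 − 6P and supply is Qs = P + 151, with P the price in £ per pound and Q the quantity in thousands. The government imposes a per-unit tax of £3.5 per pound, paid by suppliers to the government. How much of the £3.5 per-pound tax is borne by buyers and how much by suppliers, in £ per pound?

Buyers bear £0.5 per pound; suppliers bear £3 per pound.

Before the tax: set 214 − 6P = P + 151 → P* = £9, Q* = 160.
With the tax collected from suppliers, supply shifts: Qs = (P − 3.5) + 151.
Solving gives Q = 157 with buyers paying £9.5 and suppliers receiving £6 (the £3.5 wedge).
Burden on buyers: £0.5; on suppliers: £3. (They sum to £3.5.)
The less price-elastic side of the market bears the larger share of a per-unit tax.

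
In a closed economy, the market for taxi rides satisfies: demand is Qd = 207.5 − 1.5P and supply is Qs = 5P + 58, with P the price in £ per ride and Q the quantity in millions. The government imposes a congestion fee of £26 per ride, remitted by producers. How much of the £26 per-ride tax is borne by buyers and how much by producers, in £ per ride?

Before the tax: set 207.5 − 1.5P = 5P + 58 → P* = £23, Q* = 173.
With the tax collected from producers, supply shifts: Qs = 5(P − 26) + 58.
Solving gives Q = 143 with buyers paying £43 and producers receiving £17 (the £26 wedge).
Burden on buyers: £20; on producers: £6. (They sum to £26.)

Buyers bear £20 per ride; producers bear £6 per ride.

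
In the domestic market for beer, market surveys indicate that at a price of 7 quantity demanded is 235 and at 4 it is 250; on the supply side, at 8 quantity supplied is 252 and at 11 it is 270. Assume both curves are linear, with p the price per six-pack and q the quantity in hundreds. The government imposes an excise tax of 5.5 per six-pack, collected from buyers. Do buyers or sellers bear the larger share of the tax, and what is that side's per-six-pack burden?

Demand slope: (250 − 235)/(4 − 7) = -5, so qd = 270 − 5p.
Supply slope: (270 − 252)/(11 − 8) = 6, so qs = 6p + 204.
Before the tax: set 270 − 5p = 6p + 204 → p* = 6, q* = 240.
With the tax collected from buyers, demand (in seller-price terms) shifts: qd = 270 − 5(p + 5.5).
New equilibrium: buyers pay 9, sellers receive 3.5, q = 225. (Wedge: pb − ps = 5.5.)
Per-six-pack burden: buyers 3, sellers 2.5.
Buyers take the larger share because demand is less price-elastic here (demand slope 5 vs supply slope 6).
The less price-elastic side of the market bears the larger share of a per-unit tax.

Buyers bear the larger share: 3 per six-pack.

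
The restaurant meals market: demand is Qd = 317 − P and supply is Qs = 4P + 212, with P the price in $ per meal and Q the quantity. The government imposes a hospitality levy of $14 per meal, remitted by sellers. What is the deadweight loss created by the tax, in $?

Deadweight loss = $78.4.

Without the tax, 317 − P = 4P + 212 gives 5P = 105, so P* = $21 and Q* = 296.
With the tax collected from sellers, supply shifts: Qs = 4(P − 14) + 212.
New equilibrium: buyers pay $32.2, sellers receive $18.2, Q = 284.8. (Wedge: Pb − Ps = 14.)
Quantity falls by |ΔQ| = |296 − 284.8| = 11.2.
DWL = ½ · t · |ΔQ| = ½ · 14 · 11.2 = $78.4.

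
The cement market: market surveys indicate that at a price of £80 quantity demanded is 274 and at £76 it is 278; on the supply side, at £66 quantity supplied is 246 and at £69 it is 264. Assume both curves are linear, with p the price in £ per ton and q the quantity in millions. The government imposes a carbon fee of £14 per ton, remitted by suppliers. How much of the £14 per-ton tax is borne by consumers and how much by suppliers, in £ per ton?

Consumers bear £12 per ton; suppliers bear £2 per ton.

Demand slope: (278 − 274)/(76 − 80) = -1, so qd = 354 − p.
Supply slope: (264 − 246)/(69 − 66) = 6, so qs = 6p − 150.
Without the tax, 354 − p = 6p − 150 gives 7p = 504, so p* = £72 and q* = 282.
With the tax collected from suppliers, supply shifts: qs = 6(p − 14) − 150.
Solving gives q = 270 with consumers paying £84 and suppliers receiving £70 (the £14 wedge).
Burden on consumers: £12; on suppliers: £2. (They sum to £14.)
The less price-elastic side of the market bears the larger share of a per-unit tax.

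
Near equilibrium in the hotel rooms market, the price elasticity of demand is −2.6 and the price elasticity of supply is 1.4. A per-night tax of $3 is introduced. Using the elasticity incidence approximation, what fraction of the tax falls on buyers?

Buyers' share ≈ 0.35.

Incidence ratio: buyers' share ≈ εs / (εs + |εd|) = 1.4 / (1.4 + 2.6) = 0.35.
Supply is the less elastic side, so buyers bear the smaller share.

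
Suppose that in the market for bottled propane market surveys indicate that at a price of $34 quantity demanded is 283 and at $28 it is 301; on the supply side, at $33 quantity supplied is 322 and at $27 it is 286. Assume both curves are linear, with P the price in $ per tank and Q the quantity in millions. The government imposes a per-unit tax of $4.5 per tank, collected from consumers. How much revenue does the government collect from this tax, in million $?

Tax revenue = $1300.5 million.

Demand slope: (301 − 283)/(28 − 34) = -3, so Qd = 385 − 3P.
Supply slope: (286 − 322)/(27 − 33) = 6, so Qs = 6P + 124.
Before the tax: set 385 − 3P = 6P + 124 → P* = $29, Q* = 298.
With the tax collected from consumers, demand (in seller-price terms) shifts: Qd = 385 − 3(P + 4.5).
Solving gives Q = 289 with consumers paying $32 and producers receiving $27.5 (the $4.5 wedge).
Revenue = t · Q = 4.5 · 289 = $1300.5.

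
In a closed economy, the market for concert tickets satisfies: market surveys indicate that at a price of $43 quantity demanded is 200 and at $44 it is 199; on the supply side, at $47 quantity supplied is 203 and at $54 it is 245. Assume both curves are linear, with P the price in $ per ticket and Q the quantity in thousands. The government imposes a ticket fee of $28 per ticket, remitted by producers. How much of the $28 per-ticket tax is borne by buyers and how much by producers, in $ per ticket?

Buyers bear $24 per ticket; producers bear $4 per ticket.

Demand slope: (199 − 200)/(44 − 43) = -1, so Qd = 243 − P.
Supply slope: (245 − 203)/(54 − 47) = 6, so Qs = 6P − 79.
Before the tax: set 243 − P = 6P − 79 → P* = $46, Q* = 197.
With the tax collected from producers, supply shifts: Qs = 6(P − 28) − 79.
New equilibrium: buyers pay $70, producers receive $42, Q = 173. (Wedge: Pb − Ps = 28.)
Burden on buyers: $24; on producers: $4. (They sum to $28.)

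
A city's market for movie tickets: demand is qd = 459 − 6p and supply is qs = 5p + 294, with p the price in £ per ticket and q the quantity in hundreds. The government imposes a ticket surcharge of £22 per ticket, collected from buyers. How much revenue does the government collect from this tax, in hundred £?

Tax revenue = £6798 hundred.

Before the tax: set 459 − 6p = 5p + 294 → p* = £15, q* = 369.
With the tax collected from buyers, demand (in seller-price terms) shifts: qd = 459 − 6(p + 22).
New equilibrium: buyers pay £25, sellers receive £3, q = 309. (Wedge: pb − ps = 22.)
Revenue = t · Q = 22 · 309 = £6798.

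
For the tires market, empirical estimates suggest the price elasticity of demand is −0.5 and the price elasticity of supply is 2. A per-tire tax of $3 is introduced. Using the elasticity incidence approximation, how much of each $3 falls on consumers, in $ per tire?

Consumers bear ≈ $2.4 per tire.

Incidence ratio: consumers' share ≈ εs / (εs + |εd|) = 2 / (2 + 0.5) = 0.8.
So consumers bear ≈ 0.8 × $3 = $2.4; producers bear $0.6.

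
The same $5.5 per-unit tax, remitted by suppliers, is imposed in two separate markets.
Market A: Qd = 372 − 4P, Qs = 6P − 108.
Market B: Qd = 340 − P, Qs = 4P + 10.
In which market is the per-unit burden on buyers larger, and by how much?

Market A: pre-tax P* = $48, Q* = 180; post-tax Q = 166.8; per-unit burden on buyers = $3.3.
Market B: pre-tax P* = $66, Q* = 274; post-tax Q = 269.6; per-unit burden on buyers = $4.4.
Difference: $3.3 vs $4.4 → market B is larger by $1.1.

Market B, by $1.1.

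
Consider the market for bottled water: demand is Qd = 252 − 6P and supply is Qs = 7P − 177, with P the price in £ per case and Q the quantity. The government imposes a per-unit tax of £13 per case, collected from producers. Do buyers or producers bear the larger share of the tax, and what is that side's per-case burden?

Buyers bear the larger share: £7 per case.

Without the tax, 252 − 6P = 7P − 177 gives 13P = 429, so P* = £33 and Q* = 54.
With the tax collected from producers, supply shifts: Qs = 7(P − 13) − 177.
New equilibrium: buyers pay £40, producers receive £27, Q = 12. (Wedge: Pb − Ps = 13.)
Per-case burden: buyers £7, producers £6.
Buyers take the larger share because demand is less price-elastic here (demand slope 6 vs supply slope 7).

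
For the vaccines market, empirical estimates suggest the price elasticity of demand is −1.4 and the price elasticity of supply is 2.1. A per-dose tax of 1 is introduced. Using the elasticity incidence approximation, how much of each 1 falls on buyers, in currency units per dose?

Buyers bear ≈ 0.6 per dose.

Incidence ratio: buyers' share ≈ εs / (εs + |εd|) = 2.1 / (2.1 + 1.4) = 0.6.
So buyers bear ≈ 0.6 × 1 = 0.6; producers bear 0.4.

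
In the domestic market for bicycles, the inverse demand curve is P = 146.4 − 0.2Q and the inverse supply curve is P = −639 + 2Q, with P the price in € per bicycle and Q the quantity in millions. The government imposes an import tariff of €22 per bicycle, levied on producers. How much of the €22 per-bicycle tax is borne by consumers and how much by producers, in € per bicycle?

Consumers bear €2 per bicycle; producers bear €20 per bicycle.

Rewrite in direct form: Qd = 732 − 5P and Qs = 0.5P + 319.5.
Without the tax, 732 − 5P = 0.5P + 319.5 gives 5.5P = 412.5, so P* = €75 and Q* = 357.
With the tax collected from producers, supply shifts: Qs = 0.5(P − 22) + 319.5.
New equilibrium: consumers pay €77, producers receive €55, Q = 347. (Wedge: Pb − Ps = 22.)
Burden on consumers: €2; on producers: €20. (They sum to €22.)
The less price-elastic side of the market bears the larger share of a per-unit tax.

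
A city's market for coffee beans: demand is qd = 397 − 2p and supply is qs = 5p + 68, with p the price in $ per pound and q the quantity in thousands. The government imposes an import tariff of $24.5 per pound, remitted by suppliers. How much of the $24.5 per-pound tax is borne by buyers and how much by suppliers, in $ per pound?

Buyers bear $17.5 per pound; suppliers bear $7 per pound.

Before the tax: set 397 − 2p = 5p + 68 → p* = $47, q* = 303.
With the tax collected from suppliers, supply shifts: qs = 5(p − 24.5) + 68.
Solving gives q = 268 with buyers paying $64.5 and suppliers receiving $40 (the $24.5 wedge).
Burden on buyers: $17.5; on suppliers: $7. (They sum to $24.5.)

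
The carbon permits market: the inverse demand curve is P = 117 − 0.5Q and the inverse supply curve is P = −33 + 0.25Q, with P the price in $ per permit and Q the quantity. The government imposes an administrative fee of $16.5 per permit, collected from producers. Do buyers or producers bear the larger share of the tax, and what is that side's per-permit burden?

Inverting to Q(P) form: Qd = 234 − 2P; Qs = 4P + 132.
Before the tax: set 234 − 2P = 4P + 132 → P* = $17, Q* = 200.
With the tax collected from producers, supply shifts: Qs = 4(P − 16.5) + 132.
Solving gives Q = 178 with buyers paying $28 and producers receiving $11.5 (the $16.5 wedge).
Per-permit burden: buyers $11, producers $5.5.
Buyers take the larger share because demand is less price-elastic here (demand slope 2 vs supply slope 4).

Buyers bear the larger share: $11 per permit.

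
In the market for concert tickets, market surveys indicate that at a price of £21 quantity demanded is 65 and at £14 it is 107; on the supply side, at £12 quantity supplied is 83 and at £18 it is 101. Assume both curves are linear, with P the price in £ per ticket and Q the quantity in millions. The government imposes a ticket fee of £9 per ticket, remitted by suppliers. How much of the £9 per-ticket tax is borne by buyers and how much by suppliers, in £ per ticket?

Demand slope: (107 − 65)/(14 − 21) = -6, so Qd = 191 − 6P.
Supply slope: (101 − 83)/(18 − 12) = 3, so Qs = 3P + 47.
Before the tax: set 191 − 6P = 3P + 47 → P* = £16, Q* = 95.
With the tax collected from suppliers, supply shifts: Qs = 3(P − 9) + 47.
New equilibrium: buyers pay £19, suppliers receive £10, Q = 77. (Wedge: Pb − Ps = 9.)
Burden on buyers: £3; on suppliers: £6. (They sum to £9.)
The less price-elastic side of the market bears the larger share of a per-unit tax.

Buyers bear £3 per ticket; suppliers bear £6 per ticket.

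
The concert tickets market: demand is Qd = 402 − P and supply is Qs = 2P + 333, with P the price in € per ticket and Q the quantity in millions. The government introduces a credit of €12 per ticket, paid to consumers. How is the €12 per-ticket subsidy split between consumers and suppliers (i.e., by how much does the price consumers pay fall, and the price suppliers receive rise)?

Consumers gain €8 per ticket; suppliers gain €4 per ticket.

Without the subsidy, 402 − P = 2P + 333 gives 3P = 69, so P* = €23 and Q* = 379.
With a per-unit subsidy paid to consumers, each effectively pays P − 12, so demand becomes Qd = 402 − (P − 12).
New equilibrium: consumers pay €15, suppliers receive €27, Q = 387. (Wedge: Pb − Ps = −12.)
Gain to consumers: €8; to suppliers: €4. (They sum to €12.)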